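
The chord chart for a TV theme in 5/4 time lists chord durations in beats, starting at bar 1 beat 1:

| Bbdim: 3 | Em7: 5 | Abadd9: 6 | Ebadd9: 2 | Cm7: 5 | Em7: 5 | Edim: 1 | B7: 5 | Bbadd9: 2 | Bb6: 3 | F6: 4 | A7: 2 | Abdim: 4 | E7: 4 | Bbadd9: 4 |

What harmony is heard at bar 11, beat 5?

Bbadd9

Beat 5 of bar 11 is beat (11−1)×5 + 5 = 55 overall.
Running totals: Bbdim ends at 3, Em7 ends at 8, Abadd9 ends at 14, Ebadd9 ends at 16, Cm7 ends at 21, Em7 ends at 26, Edim ends at 27, B7 ends at 32, Bbadd9 ends at 34, Bb6 ends at 37, F6 ends at 41, A7 ends at 43, Abdim ends at 47, E7 ends at 51, Bbadd9 ends at 55.
Beat 55 falls within Bbadd9.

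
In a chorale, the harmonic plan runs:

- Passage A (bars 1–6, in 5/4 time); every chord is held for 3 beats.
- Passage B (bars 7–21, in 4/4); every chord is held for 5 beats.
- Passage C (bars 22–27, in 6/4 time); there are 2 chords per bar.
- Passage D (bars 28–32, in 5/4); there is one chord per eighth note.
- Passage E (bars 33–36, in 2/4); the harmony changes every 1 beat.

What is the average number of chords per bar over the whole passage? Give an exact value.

23/9 chords per bar

A: 6 × 5 = 30 beats ÷ 3 = 10 chords.
B: 15 × 4 = 60 beats ÷ 5 = 12 chords.
C: 6 × 6 = 36 beats ÷ 3 = 12 chords.
D: 5 × 5 = 25 beats ÷ 0.5 = 50 chords.
E: 4 × 2 = 8 beats ÷ 1 = 8 chords.
Overall: 92 chords over 36 bars → 92/36 = 23/9 chords per bar.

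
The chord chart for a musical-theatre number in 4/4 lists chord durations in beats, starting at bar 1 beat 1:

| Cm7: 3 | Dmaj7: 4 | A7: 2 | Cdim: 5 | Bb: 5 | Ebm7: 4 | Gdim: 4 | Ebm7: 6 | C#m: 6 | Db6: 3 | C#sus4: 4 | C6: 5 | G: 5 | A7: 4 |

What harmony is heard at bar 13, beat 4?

G

Beat 4 of bar 13 is beat (13−1)×4 + 4 = 52 overall.
Running totals: Cm7 ends at 3, Dmaj7 ends at 7, A7 ends at 9, Cdim ends at 14, Bb ends at 19, Ebm7 ends at 23, Gdim ends at 27, Ebm7 ends at 33, C#m ends at 39, Db6 ends at 42, C#sus4 ends at 46, C6 ends at 51, G ends at 56.
Beat 52 falls within G.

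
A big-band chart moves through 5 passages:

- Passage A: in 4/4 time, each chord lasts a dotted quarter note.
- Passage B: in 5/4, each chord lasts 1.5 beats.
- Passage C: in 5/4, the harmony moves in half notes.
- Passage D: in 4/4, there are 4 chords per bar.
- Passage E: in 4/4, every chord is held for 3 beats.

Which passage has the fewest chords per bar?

A: 4/1.5 = 8/3 chords/bar.
B: 5/1.5 = 10/3 chords/bar.
C: 5/2 = 2.5 chords/bar.
D: 4/1 = 4 chords/bar.
E: 4/3 = 4/3 chords/bar.
Slowest is E at 4/3 chords/bar.

Passage E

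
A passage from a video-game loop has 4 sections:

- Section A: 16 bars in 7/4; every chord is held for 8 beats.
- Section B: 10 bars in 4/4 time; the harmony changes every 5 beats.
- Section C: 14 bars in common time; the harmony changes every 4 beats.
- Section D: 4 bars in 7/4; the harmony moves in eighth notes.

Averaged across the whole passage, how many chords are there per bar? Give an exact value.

A: 16 × 7 = 112 beats ÷ 8 = 14 chords.
B: 10 × 4 = 40 beats ÷ 5 = 8 chords.
C: 14 × 4 = 56 beats ÷ 4 = 14 chords.
D: 4 × 7 = 28 beats ÷ 0.5 = 56 chords.
Overall: 92 chords over 44 bars → 92/44 = 23/11 chords per bar.

23/11 chords per bar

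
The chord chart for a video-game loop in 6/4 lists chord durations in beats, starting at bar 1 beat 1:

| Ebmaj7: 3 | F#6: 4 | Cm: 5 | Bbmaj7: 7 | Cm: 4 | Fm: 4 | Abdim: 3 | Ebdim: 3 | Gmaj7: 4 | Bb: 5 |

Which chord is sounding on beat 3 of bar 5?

Fm

Beat 3 of bar 5 is beat (5−1)×6 + 3 = 27 overall.
Running totals: Ebmaj7 ends at 3, F#6 ends at 7, Cm ends at 12, Bbmaj7 ends at 19, Cm ends at 23, Fm ends at 27.
Beat 27 falls within Fm.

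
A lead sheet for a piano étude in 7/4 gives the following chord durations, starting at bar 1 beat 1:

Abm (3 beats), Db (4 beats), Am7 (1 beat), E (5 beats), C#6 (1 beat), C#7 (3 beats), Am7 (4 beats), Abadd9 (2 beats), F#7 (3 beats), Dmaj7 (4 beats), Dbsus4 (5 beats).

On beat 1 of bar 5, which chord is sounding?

Beat 1 of bar 5 is beat (5−1)×7 + 1 = 29 overall.
Running totals: Abm ends at 3, Db ends at 7, Am7 ends at 8, E ends at 13, C#6 ends at 14, C#7 ends at 17, Am7 ends at 21, Abadd9 ends at 23, F#7 ends at 26, Dmaj7 ends at 30.
Beat 29 falls within Dmaj7.

Dmaj7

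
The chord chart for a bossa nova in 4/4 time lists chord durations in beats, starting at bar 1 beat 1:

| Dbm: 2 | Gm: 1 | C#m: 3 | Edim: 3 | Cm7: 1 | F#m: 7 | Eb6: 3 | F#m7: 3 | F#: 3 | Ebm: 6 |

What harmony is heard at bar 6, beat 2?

Beat 2 of bar 6 is beat (6−1)×4 + 2 = 22 overall.
Running totals: Dbm ends at 2, Gm ends at 3, C#m ends at 6, Edim ends at 9, Cm7 ends at 10, F#m ends at 17, Eb6 ends at 20, F#m7 ends at 23.
Beat 22 falls within F#m7.

F#m7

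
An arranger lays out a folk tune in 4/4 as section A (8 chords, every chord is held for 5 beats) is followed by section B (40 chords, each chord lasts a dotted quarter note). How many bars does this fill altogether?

25 bars

A: 8 × 5 = 40 beats = 10 bars.
B: 40 × 1.5 = 60 beats = 15 bars.
Total: 10 + 15 = 25 bars.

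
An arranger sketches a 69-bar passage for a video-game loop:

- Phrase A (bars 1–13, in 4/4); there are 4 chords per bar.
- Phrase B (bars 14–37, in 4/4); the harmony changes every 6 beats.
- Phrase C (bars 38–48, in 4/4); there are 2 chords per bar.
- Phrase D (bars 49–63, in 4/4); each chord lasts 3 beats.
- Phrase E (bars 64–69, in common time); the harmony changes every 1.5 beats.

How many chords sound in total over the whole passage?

A has 52 beats and chords last 1 each, so 52 chords.
B has 96 beats and chords last 6 each, so 16 chords.
C has 44 beats and chords last 2 each, so 22 chords.
D has 60 beats and chords last 3 each, so 20 chords.
E has 24 beats and chords last 1.5 each, so 16 chords.
Total: 52 + 16 + 22 + 20 + 16 = 126.

126 chords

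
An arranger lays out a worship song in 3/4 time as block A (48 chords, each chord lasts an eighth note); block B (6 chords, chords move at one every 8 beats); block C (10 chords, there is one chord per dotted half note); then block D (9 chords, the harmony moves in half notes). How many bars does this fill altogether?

A: 48 × 0.5 = 24 beats = 8 bars.
B: 6 × 8 = 48 beats = 16 bars.
C: 10 × 3 = 30 beats = 10 bars.
D: 9 × 2 = 18 beats = 6 bars.
Total: 8 + 16 + 10 + 6 = 40 bars.

40 bars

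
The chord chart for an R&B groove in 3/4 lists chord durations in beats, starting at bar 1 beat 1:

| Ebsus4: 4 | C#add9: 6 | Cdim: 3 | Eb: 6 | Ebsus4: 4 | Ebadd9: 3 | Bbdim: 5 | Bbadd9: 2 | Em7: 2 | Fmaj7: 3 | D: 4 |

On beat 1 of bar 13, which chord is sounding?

Fmaj7

Beat 1 of bar 13 is beat (13−1)×3 + 1 = 37 overall.
Running totals: Ebsus4 ends at 4, C#add9 ends at 10, Cdim ends at 13, Eb ends at 19, Ebsus4 ends at 23, Ebadd9 ends at 26, Bbdim ends at 31, Bbadd9 ends at 33, Em7 ends at 35, Fmaj7 ends at 38.
Beat 37 falls within Fmaj7.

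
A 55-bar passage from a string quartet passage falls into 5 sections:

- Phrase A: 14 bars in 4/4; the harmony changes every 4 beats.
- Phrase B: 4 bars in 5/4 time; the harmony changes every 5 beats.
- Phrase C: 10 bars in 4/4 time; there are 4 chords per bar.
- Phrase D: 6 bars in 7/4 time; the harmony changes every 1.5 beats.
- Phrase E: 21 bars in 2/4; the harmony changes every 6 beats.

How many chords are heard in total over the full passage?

93 chords

A: 14·4 = 56 beats, 56/4 = 14 chords.
B: 4·5 = 20 beats, 20/5 = 4 chords.
C: 10·4 = 40 beats, 40/1 = 40 chords.
D: 6·7 = 42 beats, 42/1.5 = 28 chords.
E: 21·2 = 42 beats, 42/6 = 7 chords.
Total: 14 + 4 + 40 + 28 + 7 = 93.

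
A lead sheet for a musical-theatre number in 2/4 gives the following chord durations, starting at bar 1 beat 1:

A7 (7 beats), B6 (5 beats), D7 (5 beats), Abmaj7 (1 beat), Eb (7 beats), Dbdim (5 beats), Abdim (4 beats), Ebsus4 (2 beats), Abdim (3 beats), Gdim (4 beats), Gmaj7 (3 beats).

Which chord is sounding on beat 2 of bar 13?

Dbdim

Beat 2 of bar 13 is beat (13−1)×2 + 2 = 26 overall.
Running totals: A7 ends at 7, B6 ends at 12, D7 ends at 17, Abmaj7 ends at 18, Eb ends at 25, Dbdim ends at 30.
Beat 26 falls within Dbdim.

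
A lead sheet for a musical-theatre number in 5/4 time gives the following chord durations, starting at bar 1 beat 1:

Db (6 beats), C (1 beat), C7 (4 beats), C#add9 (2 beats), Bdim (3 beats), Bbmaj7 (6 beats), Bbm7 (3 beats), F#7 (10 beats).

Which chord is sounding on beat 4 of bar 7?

Beat 4 of bar 7 is beat (7−1)×5 + 4 = 34 overall.
Running totals: Db ends at 6, C ends at 7, C7 ends at 11, C#add9 ends at 13, Bdim ends at 16, Bbmaj7 ends at 22, Bbm7 ends at 25, F#7 ends at 35.
Beat 34 falls within F#7.

F#7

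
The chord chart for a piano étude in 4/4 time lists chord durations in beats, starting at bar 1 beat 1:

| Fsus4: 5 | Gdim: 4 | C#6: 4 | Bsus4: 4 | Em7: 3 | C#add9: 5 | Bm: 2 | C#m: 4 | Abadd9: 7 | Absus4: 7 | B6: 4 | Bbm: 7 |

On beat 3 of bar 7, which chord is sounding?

Beat 3 of bar 7 is beat (7−1)×4 + 3 = 27 overall.
Running totals: Fsus4 ends at 5, Gdim ends at 9, C#6 ends at 13, Bsus4 ends at 17, Em7 ends at 20, C#add9 ends at 25, Bm ends at 27.
Beat 27 falls within Bm.

Bm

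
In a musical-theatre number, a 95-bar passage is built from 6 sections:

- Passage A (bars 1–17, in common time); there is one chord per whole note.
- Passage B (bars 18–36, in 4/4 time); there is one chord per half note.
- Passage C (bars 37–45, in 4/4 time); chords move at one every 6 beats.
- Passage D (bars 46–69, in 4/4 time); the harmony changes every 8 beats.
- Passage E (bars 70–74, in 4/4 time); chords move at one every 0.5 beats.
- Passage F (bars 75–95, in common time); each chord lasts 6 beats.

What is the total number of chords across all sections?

A: 17·4 = 68 beats, 68/4 = 17 chords.
B: 19·4 = 76 beats, 76/2 = 38 chords.
C: 9·4 = 36 beats, 36/6 = 6 chords.
D: 24·4 = 96 beats, 96/8 = 12 chords.
E: 5·4 = 20 beats, 20/0.5 = 40 chords.
F: 21·4 = 84 beats, 84/6 = 14 chords.
Total: 17 + 38 + 6 + 12 + 40 + 14 = 127.

127 chords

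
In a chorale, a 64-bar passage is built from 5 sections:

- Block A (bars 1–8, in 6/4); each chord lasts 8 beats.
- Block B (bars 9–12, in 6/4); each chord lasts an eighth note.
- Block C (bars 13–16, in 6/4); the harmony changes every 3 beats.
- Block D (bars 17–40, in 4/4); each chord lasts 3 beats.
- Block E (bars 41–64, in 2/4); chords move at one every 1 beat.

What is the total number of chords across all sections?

142 chords

A has 48 beats and chords last 8 each, so 6 chords.
B has 24 beats and chords last 0.5 each, so 48 chords.
C has 24 beats and chords last 3 each, so 8 chords.
D has 96 beats and chords last 3 each, so 32 chords.
E has 48 beats and chords last 1 each, so 48 chords.
Total: 6 + 48 + 8 + 32 + 48 = 142.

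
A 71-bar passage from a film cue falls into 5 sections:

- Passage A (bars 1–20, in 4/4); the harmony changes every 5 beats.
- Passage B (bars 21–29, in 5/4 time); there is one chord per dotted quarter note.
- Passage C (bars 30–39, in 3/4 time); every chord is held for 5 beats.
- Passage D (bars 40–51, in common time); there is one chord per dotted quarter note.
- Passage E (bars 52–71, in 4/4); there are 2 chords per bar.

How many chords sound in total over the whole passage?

A: 20 bars × 4 beats = 80 beats; 5 beats/chord → 16 chords.
B: 9 bars × 5 beats = 45 beats; 1.5 beats/chord → 30 chords.
C: 10 bars × 3 beats = 30 beats; 5 beats/chord → 6 chords.
D: 12 bars × 4 beats = 48 beats; 1.5 beats/chord → 32 chords.
E: 20 bars × 4 beats = 80 beats; 2 beats/chord → 40 chords.
Total: 16 + 30 + 6 + 32 + 40 = 124.

124 chords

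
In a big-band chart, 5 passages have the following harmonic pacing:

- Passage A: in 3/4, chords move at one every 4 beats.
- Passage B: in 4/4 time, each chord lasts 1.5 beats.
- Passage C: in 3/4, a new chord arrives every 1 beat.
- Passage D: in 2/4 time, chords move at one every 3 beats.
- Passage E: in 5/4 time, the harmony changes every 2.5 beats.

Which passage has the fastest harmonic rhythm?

A: each chord is 4 beats in 3/4, so 0.75 per bar.
B: each chord is 1.5 beats in 4/4, so 8/3 per bar.
C: each chord is 1 beat in 3/4, so 3 per bar.
D: each chord is 3 beats in 2/4, so 2/3 per bar.
E: each chord is 2.5 beats in 5/4, so 2 per bar.
Fastest is C at 3 chords/bar.

Passage C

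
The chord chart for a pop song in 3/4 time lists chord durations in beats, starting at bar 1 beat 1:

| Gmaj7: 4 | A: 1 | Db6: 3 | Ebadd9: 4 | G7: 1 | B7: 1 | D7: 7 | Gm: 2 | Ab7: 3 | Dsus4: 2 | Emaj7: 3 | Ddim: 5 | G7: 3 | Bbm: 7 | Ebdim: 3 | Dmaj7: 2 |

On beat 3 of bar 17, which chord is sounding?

Beat 3 of bar 17 is beat (17−1)×3 + 3 = 51 overall.
Running totals: Gmaj7 ends at 4, A ends at 5, Db6 ends at 8, Ebadd9 ends at 12, G7 ends at 13, B7 ends at 14, D7 ends at 21, Gm ends at 23, Ab7 ends at 26, Dsus4 ends at 28, Emaj7 ends at 31, Ddim ends at 36, G7 ends at 39, Bbm ends at 46, Ebdim ends at 49, Dmaj7 ends at 51.
Beat 51 falls within Dmaj7.

Dmaj7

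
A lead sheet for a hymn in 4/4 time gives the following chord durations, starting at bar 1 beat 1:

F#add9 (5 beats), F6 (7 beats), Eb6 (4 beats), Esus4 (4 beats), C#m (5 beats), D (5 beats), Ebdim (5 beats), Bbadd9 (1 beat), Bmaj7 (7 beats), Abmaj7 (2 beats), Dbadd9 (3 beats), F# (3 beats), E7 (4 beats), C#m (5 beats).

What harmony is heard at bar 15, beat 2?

C#m

Beat 2 of bar 15 is beat (15−1)×4 + 2 = 58 overall.
Running totals: F#add9 ends at 5, F6 ends at 12, Eb6 ends at 16, Esus4 ends at 20, C#m ends at 25, D ends at 30, Ebdim ends at 35, Bbadd9 ends at 36, Bmaj7 ends at 43, Abmaj7 ends at 45, Dbadd9 ends at 48, F# ends at 51, E7 ends at 55, C#m ends at 60.
Beat 58 falls within C#m.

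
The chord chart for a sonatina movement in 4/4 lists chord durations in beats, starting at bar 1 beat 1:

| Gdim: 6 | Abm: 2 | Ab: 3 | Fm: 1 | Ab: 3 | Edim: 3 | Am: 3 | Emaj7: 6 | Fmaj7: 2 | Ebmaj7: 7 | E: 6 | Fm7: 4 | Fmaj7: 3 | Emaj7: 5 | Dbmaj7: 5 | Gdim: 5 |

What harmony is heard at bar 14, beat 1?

Beat 1 of bar 14 is beat (14−1)×4 + 1 = 53 overall.
Running totals: Gdim ends at 6, Abm ends at 8, Ab ends at 11, Fm ends at 12, Ab ends at 15, Edim ends at 18, Am ends at 21, Emaj7 ends at 27, Fmaj7 ends at 29, Ebmaj7 ends at 36, E ends at 42, Fm7 ends at 46, Fmaj7 ends at 49, Emaj7 ends at 54.
Beat 53 falls within Emaj7.

Emaj7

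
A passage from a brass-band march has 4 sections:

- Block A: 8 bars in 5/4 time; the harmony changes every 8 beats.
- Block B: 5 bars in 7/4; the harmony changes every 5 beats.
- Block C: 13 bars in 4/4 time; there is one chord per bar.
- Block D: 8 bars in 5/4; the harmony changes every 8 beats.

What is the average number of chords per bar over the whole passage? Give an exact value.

A: 8 × 5 = 40 beats ÷ 8 = 5 chords.
B: 5 × 7 = 35 beats ÷ 5 = 7 chords.
C: 13 × 4 = 52 beats ÷ 4 = 13 chords.
D: 8 × 5 = 40 beats ÷ 8 = 5 chords.
Overall: 30 chords over 34 bars → 30/34 = 15/17 chords per bar.

15/17 chords per bar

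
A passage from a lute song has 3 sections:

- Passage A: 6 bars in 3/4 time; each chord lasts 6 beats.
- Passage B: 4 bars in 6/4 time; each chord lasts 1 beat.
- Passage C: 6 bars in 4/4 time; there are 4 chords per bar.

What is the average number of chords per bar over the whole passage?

A: 6 × 3 = 18 beats ÷ 6 = 3 chords.
B: 4 × 6 = 24 beats ÷ 1 = 24 chords.
C: 6 × 4 = 24 beats ÷ 1 = 24 chords.
Overall: 51 chords over 16 bars → 51/16 = 51/16 chords per bar.

51/16 chords per bar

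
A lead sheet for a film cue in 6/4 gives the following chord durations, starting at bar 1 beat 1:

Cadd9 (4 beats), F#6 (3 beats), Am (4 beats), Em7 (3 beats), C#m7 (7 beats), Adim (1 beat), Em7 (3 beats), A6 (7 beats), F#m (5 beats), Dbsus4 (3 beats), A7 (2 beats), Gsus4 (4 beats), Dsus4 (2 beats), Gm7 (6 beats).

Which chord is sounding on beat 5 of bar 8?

Beat 5 of bar 8 is beat (8−1)×6 + 5 = 47 overall.
Running totals: Cadd9 ends at 4, F#6 ends at 7, Am ends at 11, Em7 ends at 14, C#m7 ends at 21, Adim ends at 22, Em7 ends at 25, A6 ends at 32, F#m ends at 37, Dbsus4 ends at 40, A7 ends at 42, Gsus4 ends at 46, Dsus4 ends at 48.
Beat 47 falls within Dsus4.

Dsus4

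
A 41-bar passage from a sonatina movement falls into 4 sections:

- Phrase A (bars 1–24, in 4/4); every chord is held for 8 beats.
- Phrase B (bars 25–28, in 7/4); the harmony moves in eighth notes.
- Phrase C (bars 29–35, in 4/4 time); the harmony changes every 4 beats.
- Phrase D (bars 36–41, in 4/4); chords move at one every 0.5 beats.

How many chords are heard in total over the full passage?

A has 96 beats and chords last 8 each, so 12 chords.
B has 28 beats and chords last 0.5 each, so 56 chords.
C has 28 beats and chords last 4 each, so 7 chords.
D has 24 beats and chords last 0.5 each, so 48 chords.
Total: 12 + 56 + 7 + 48 = 123.

123 chords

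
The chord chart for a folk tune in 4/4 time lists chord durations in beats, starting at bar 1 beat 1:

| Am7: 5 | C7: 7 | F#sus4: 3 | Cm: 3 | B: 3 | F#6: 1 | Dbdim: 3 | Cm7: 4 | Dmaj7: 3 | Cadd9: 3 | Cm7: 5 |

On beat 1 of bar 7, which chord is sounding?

Beat 1 of bar 7 is beat (7−1)×4 + 1 = 25 overall.
Running totals: Am7 ends at 5, C7 ends at 12, F#sus4 ends at 15, Cm ends at 18, B ends at 21, F#6 ends at 22, Dbdim ends at 25.
Beat 25 falls within Dbdim.

Dbdim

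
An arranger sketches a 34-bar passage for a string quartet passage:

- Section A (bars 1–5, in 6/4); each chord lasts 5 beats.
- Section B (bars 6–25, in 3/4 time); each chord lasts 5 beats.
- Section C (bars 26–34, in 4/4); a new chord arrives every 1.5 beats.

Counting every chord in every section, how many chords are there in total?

A: 5·6 = 30 beats, 30/5 = 6 chords.
B: 20·3 = 60 beats, 60/5 = 12 chords.
C: 9·4 = 36 beats, 36/1.5 = 24 chords.
Total: 6 + 12 + 24 = 42.

42 chords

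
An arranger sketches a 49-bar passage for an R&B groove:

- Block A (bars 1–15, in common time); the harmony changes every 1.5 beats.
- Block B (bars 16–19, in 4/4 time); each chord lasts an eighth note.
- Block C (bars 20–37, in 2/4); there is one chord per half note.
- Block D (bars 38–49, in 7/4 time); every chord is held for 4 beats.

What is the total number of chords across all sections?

A: 15·4 = 60 beats, 60/1.5 = 40 chords.
B: 4·4 = 16 beats, 16/0.5 = 32 chords.
C: 18·2 = 36 beats, 36/2 = 18 chords.
D: 12·7 = 84 beats, 84/4 = 21 chords.
Total: 40 + 32 + 18 + 21 = 111.

111 chords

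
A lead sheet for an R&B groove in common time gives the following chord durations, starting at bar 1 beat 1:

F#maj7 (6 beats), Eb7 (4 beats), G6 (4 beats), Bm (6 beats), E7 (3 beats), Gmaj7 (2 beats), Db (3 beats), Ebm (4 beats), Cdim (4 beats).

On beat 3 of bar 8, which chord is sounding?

Beat 3 of bar 8 is beat (8−1)×4 + 3 = 31 overall.
Running totals: F#maj7 ends at 6, Eb7 ends at 10, G6 ends at 14, Bm ends at 20, E7 ends at 23, Gmaj7 ends at 25, Db ends at 28, Ebm ends at 32.
Beat 31 falls within Ebm.

Ebm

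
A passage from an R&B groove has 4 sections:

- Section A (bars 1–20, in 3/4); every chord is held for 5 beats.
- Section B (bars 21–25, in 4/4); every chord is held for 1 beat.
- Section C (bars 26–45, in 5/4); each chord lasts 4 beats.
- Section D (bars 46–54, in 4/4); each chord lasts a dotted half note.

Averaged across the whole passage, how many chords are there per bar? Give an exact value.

A: 20 × 3 = 60 beats ÷ 5 = 12 chords.
B: 5 × 4 = 20 beats ÷ 1 = 20 chords.
C: 20 × 5 = 100 beats ÷ 4 = 25 chords.
D: 9 × 4 = 36 beats ÷ 3 = 12 chords.
Overall: 69 chords over 54 bars → 69/54 = 23/18 chords per bar.

23/18 chords per bar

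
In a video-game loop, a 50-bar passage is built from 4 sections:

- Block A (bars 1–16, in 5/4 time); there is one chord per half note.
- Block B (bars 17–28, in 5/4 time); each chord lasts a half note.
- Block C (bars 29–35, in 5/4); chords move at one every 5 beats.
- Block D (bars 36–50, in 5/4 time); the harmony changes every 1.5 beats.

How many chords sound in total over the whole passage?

A: 16·5 = 80 beats, 80/2 = 40 chords.
B: 12·5 = 60 beats, 60/2 = 30 chords.
C: 7·5 = 35 beats, 35/5 = 7 chords.
D: 15·5 = 75 beats, 75/1.5 = 50 chords.
Total: 40 + 30 + 7 + 50 = 127.

127 chords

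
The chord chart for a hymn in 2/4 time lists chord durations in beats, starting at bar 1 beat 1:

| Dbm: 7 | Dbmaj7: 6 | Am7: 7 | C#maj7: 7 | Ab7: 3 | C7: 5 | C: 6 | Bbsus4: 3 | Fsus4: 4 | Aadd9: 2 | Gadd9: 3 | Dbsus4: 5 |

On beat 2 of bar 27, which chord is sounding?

Dbsus4

Beat 2 of bar 27 is beat (27−1)×2 + 2 = 54 overall.
Running totals: Dbm ends at 7, Dbmaj7 ends at 13, Am7 ends at 20, C#maj7 ends at 27, Ab7 ends at 30, C7 ends at 35, C ends at 41, Bbsus4 ends at 44, Fsus4 ends at 48, Aadd9 ends at 50, Gadd9 ends at 53, Dbsus4 ends at 58.
Beat 54 falls within Dbsus4.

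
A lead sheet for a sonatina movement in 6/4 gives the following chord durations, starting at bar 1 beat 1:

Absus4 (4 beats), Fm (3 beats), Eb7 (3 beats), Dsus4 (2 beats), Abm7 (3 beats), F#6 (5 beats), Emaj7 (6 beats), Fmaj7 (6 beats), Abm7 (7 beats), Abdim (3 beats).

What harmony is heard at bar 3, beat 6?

F#6

Beat 6 of bar 3 is beat (3−1)×6 + 6 = 18 overall.
Running totals: Absus4 ends at 4, Fm ends at 7, Eb7 ends at 10, Dsus4 ends at 12, Abm7 ends at 15, F#6 ends at 20.
Beat 18 falls within F#6.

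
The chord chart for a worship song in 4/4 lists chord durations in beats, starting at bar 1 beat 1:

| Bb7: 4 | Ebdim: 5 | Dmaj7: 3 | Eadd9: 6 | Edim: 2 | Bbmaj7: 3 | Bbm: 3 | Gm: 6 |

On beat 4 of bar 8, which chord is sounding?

Gm

Beat 4 of bar 8 is beat (8−1)×4 + 4 = 32 overall.
Running totals: Bb7 ends at 4, Ebdim ends at 9, Dmaj7 ends at 12, Eadd9 ends at 18, Edim ends at 20, Bbmaj7 ends at 23, Bbm ends at 26, Gm ends at 32.
Beat 32 falls within Gm.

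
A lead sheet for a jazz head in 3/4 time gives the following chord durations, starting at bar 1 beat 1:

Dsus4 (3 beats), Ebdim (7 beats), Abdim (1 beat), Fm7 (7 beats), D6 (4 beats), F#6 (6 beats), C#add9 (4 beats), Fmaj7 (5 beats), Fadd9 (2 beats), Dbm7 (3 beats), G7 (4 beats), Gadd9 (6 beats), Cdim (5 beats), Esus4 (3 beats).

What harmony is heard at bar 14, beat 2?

Dbm7

Beat 2 of bar 14 is beat (14−1)×3 + 2 = 41 overall.
Running totals: Dsus4 ends at 3, Ebdim ends at 10, Abdim ends at 11, Fm7 ends at 18, D6 ends at 22, F#6 ends at 28, C#add9 ends at 32, Fmaj7 ends at 37, Fadd9 ends at 39, Dbm7 ends at 42.
Beat 41 falls within Dbm7.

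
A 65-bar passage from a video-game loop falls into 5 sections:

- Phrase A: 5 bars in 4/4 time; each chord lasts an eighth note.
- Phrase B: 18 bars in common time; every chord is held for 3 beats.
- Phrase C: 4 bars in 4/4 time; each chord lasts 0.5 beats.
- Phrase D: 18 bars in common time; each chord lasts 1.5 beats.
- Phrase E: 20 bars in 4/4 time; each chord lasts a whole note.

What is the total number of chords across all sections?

164 chords

A has 20 beats and chords last 0.5 each, so 40 chords.
B has 72 beats and chords last 3 each, so 24 chords.
C has 16 beats and chords last 0.5 each, so 32 chords.
D has 72 beats and chords last 1.5 each, so 48 chords.
E has 80 beats and chords last 4 each, so 20 chords.
Total: 40 + 24 + 32 + 48 + 20 = 164.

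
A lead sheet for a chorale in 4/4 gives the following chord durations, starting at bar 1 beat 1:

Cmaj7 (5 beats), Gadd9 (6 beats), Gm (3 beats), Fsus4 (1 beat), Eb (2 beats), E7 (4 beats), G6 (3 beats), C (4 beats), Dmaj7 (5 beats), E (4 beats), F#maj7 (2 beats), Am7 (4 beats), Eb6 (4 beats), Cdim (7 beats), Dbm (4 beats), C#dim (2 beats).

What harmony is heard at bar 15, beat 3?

Beat 3 of bar 15 is beat (15−1)×4 + 3 = 59 overall.
Running totals: Cmaj7 ends at 5, Gadd9 ends at 11, Gm ends at 14, Fsus4 ends at 15, Eb ends at 17, E7 ends at 21, G6 ends at 24, C ends at 28, Dmaj7 ends at 33, E ends at 37, F#maj7 ends at 39, Am7 ends at 43, Eb6 ends at 47, Cdim ends at 54, Dbm ends at 58, C#dim ends at 60.
Beat 59 falls within C#dim.

C#dim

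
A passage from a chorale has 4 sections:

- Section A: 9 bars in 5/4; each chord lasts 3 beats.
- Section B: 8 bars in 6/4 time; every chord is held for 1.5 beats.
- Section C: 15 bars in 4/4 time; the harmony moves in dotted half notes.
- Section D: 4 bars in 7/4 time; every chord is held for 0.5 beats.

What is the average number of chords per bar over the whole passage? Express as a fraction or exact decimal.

A: 9 bars of 5 beats is 45 beats; at 3 beats each that's 15 chords.
B: 8 bars of 6 beats is 48 beats; at 1.5 beats each that's 32 chords.
C: 15 bars of 4 beats is 60 beats; at 3 beats each that's 20 chords.
D: 4 bars of 7 beats is 28 beats; at 0.5 beats each that's 56 chords.
Overall: 123 chords over 36 bars → 123/36 = 41/12 chords per bar.

41/12 chords per bar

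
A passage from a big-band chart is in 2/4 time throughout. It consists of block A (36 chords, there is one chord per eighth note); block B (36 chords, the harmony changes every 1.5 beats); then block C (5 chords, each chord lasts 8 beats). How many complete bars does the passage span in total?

56 bars

A: 36 × 0.5 = 18 beats = 9 bars.
B: 36 × 1.5 = 54 beats = 27 bars.
C: 5 × 8 = 40 beats = 20 bars.
Total: 9 + 27 + 20 = 56 bars.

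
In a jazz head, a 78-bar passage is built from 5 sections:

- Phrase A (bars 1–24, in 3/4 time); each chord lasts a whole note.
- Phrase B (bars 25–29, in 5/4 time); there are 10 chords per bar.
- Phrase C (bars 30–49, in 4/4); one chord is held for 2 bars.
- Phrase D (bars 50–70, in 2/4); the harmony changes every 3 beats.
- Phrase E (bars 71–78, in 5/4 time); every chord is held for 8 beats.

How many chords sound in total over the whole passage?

A: 24·3 = 72 beats, 72/4 = 18 chords.
B: 5·5 = 25 beats, 25/0.5 = 50 chords.
C: 20·4 = 80 beats, 80/8 = 10 chords.
D: 21·2 = 42 beats, 42/3 = 14 chords.
E: 8·5 = 40 beats, 40/8 = 5 chords.
Total: 18 + 50 + 10 + 14 + 5 = 97.

97 chords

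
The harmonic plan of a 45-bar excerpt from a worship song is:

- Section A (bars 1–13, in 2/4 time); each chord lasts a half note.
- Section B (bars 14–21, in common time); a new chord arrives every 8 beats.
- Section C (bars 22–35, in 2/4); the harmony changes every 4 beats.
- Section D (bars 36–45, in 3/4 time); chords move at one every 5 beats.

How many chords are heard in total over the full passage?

30 chords

A has 26 beats and chords last 2 each, so 13 chords.
B has 32 beats and chords last 8 each, so 4 chords.
C has 28 beats and chords last 4 each, so 7 chords.
D has 30 beats and chords last 5 each, so 6 chords.
Total: 13 + 4 + 7 + 6 = 30.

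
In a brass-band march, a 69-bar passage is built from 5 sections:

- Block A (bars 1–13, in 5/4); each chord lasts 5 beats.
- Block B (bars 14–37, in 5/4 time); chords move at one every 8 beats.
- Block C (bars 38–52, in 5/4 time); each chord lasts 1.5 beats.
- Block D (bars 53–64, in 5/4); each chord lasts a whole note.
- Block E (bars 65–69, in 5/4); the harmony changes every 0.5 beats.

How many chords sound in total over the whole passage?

143 chords

A: 13 bars × 5 beats = 65 beats; 5 beats/chord → 13 chords.
B: 24 bars × 5 beats = 120 beats; 8 beats/chord → 15 chords.
C: 15 bars × 5 beats = 75 beats; 1.5 beats/chord → 50 chords.
D: 12 bars × 5 beats = 60 beats; 4 beats/chord → 15 chords.
E: 5 bars × 5 beats = 25 beats; 0.5 beats/chord → 50 chords.
Total: 13 + 15 + 50 + 15 + 50 = 143.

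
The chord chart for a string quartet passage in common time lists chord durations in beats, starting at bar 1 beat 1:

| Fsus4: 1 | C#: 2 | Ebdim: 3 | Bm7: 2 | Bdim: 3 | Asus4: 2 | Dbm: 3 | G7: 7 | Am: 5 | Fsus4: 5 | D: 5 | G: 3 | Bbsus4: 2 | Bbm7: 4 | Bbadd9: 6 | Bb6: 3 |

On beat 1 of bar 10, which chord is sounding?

D

Beat 1 of bar 10 is beat (10−1)×4 + 1 = 37 overall.
Running totals: Fsus4 ends at 1, C# ends at 3, Ebdim ends at 6, Bm7 ends at 8, Bdim ends at 11, Asus4 ends at 13, Dbm ends at 16, G7 ends at 23, Am ends at 28, Fsus4 ends at 33, D ends at 38.
Beat 37 falls within D.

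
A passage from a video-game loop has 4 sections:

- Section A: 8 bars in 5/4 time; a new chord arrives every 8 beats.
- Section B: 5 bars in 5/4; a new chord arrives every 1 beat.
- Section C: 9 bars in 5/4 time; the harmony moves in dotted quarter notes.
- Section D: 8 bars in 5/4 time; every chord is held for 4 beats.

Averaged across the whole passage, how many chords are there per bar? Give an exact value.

A: 8 × 5 = 40 beats ÷ 8 = 5 chords.
B: 5 × 5 = 25 beats ÷ 1 = 25 chords.
C: 9 × 5 = 45 beats ÷ 1.5 = 30 chords.
D: 8 × 5 = 40 beats ÷ 4 = 10 chords.
Overall: 70 chords over 30 bars → 70/30 = 7/3 chords per bar.

7/3 chords per bar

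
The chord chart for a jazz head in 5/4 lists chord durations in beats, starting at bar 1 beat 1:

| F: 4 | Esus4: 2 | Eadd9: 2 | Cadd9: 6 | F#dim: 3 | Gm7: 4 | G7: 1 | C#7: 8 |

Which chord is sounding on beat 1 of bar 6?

C#7

Beat 1 of bar 6 is beat (6−1)×5 + 1 = 26 overall.
Running totals: F ends at 4, Esus4 ends at 6, Eadd9 ends at 8, Cadd9 ends at 14, F#dim ends at 17, Gm7 ends at 21, G7 ends at 22, C#7 ends at 30.
Beat 26 falls within C#7.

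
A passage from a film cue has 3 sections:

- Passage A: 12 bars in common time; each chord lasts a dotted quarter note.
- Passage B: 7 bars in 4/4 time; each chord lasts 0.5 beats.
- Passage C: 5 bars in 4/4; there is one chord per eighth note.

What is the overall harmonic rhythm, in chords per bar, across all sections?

A: 12 bars of 4 beats is 48 beats; at 1.5 beats each that's 32 chords.
B: 7 bars of 4 beats is 28 beats; at 0.5 beats each that's 56 chords.
C: 5 bars of 4 beats is 20 beats; at 0.5 beats each that's 40 chords.
Overall: 128 chords over 24 bars → 128/24 = 16/3 chords per bar.

16/3 chords per bar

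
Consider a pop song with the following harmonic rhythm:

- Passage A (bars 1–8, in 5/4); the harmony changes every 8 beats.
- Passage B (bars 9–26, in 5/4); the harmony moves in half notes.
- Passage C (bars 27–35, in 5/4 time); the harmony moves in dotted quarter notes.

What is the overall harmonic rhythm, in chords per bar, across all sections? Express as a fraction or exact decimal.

A: 8 bars of 5 beats is 40 beats; at 8 beats each that's 5 chords.
B: 18 bars of 5 beats is 90 beats; at 2 beats each that's 45 chords.
C: 9 bars of 5 beats is 45 beats; at 1.5 beats each that's 30 chords.
Overall: 80 chords over 35 bars → 80/35 = 16/7 chords per bar.

16/7 chords per bar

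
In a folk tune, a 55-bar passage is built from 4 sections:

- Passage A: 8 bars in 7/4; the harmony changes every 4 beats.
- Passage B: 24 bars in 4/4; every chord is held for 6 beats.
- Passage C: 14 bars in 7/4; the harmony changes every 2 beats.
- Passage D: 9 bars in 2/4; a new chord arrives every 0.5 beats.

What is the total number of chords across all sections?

A: 8·7 = 56 beats, 56/4 = 14 chords.
B: 24·4 = 96 beats, 96/6 = 16 chords.
C: 14·7 = 98 beats, 98/2 = 49 chords.
D: 9·2 = 18 beats, 18/0.5 = 36 chords.
Total: 14 + 16 + 49 + 36 = 115.

115 chords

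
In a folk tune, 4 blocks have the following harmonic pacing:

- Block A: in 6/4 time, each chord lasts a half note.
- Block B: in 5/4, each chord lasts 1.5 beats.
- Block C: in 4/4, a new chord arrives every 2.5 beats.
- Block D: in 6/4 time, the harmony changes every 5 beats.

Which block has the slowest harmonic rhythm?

Block D

A: 6/2 = 3 chords/bar.
B: 5/1.5 = 10/3 chords/bar.
C: 4/2.5 = 1.6 chords/bar.
D: 6/5 = 1.2 chords/bar.
Slowest is D at 1.2 chords/bar.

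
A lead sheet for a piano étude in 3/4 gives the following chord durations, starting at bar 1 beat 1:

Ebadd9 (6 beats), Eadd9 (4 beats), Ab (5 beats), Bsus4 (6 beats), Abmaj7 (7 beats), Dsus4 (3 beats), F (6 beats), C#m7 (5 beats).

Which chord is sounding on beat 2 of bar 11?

F

Beat 2 of bar 11 is beat (11−1)×3 + 2 = 32 overall.
Running totals: Ebadd9 ends at 6, Eadd9 ends at 10, Ab ends at 15, Bsus4 ends at 21, Abmaj7 ends at 28, Dsus4 ends at 31, F ends at 37.
Beat 32 falls within F.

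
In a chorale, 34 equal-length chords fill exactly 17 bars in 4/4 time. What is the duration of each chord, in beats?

17 bars × 4 beats/bar = 68 beats total.
68 beats ÷ 34 chords = 2 beats per chord.
(That is a half note.)

2 beats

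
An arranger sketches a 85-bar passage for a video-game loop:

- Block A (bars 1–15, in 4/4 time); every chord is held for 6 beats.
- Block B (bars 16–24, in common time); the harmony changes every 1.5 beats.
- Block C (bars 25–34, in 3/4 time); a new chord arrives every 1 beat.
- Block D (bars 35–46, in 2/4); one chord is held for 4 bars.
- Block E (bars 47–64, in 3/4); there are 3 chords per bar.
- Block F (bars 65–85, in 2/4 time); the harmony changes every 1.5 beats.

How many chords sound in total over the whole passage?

A: 15 bars × 4 beats = 60 beats; 6 beats/chord → 10 chords.
B: 9 bars × 4 beats = 36 beats; 1.5 beats/chord → 24 chords.
C: 10 bars × 3 beats = 30 beats; 1 beat/chord → 30 chords.
D: 12 bars × 2 beats = 24 beats; 8 beats/chord → 3 chords.
E: 18 bars × 3 beats = 54 beats; 1 beat/chord → 54 chords.
F: 21 bars × 2 beats = 42 beats; 1.5 beats/chord → 28 chords.
Total: 10 + 24 + 30 + 3 + 54 + 28 = 149.

149 chords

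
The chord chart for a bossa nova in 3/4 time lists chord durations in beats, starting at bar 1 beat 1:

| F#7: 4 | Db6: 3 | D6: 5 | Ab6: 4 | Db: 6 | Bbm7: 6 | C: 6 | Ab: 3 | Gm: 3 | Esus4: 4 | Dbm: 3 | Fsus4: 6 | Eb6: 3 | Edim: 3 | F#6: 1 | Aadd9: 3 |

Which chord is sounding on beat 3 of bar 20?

F#6

Beat 3 of bar 20 is beat (20−1)×3 + 3 = 60 overall.
Running totals: F#7 ends at 4, Db6 ends at 7, D6 ends at 12, Ab6 ends at 16, Db ends at 22, Bbm7 ends at 28, C ends at 34, Ab ends at 37, Gm ends at 40, Esus4 ends at 44, Dbm ends at 47, Fsus4 ends at 53, Eb6 ends at 56, Edim ends at 59, F#6 ends at 60.
Beat 60 falls within F#6.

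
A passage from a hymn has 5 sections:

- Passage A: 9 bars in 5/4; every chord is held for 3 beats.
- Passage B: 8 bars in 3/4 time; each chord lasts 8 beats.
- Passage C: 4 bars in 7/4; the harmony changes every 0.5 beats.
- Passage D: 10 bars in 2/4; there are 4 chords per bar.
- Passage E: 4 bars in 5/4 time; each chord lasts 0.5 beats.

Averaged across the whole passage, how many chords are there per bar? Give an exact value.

A: 9 bars of 5 beats is 45 beats; at 3 beats each that's 15 chords.
B: 8 bars of 3 beats is 24 beats; at 8 beats each that's 3 chords.
C: 4 bars of 7 beats is 28 beats; at 0.5 beats each that's 56 chords.
D: 10 bars of 2 beats is 20 beats; at 0.5 beats each that's 40 chords.
E: 4 bars of 5 beats is 20 beats; at 0.5 beats each that's 40 chords.
Overall: 154 chords over 35 bars → 154/35 = 4.4 chords per bar.

4.4 chords per bar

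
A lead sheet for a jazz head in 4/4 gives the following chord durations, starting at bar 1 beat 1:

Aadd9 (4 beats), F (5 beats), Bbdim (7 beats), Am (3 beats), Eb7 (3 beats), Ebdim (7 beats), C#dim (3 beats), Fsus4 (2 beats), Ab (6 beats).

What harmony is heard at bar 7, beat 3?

Ebdim

Beat 3 of bar 7 is beat (7−1)×4 + 3 = 27 overall.
Running totals: Aadd9 ends at 4, F ends at 9, Bbdim ends at 16, Am ends at 19, Eb7 ends at 22, Ebdim ends at 29.
Beat 27 falls within Ebdim.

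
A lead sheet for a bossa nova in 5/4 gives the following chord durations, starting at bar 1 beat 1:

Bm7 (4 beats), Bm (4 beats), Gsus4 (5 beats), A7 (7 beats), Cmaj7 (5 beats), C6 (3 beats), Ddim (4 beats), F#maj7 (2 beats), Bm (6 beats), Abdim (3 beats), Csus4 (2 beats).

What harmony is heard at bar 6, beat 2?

Beat 2 of bar 6 is beat (6−1)×5 + 2 = 27 overall.
Running totals: Bm7 ends at 4, Bm ends at 8, Gsus4 ends at 13, A7 ends at 20, Cmaj7 ends at 25, C6 ends at 28.
Beat 27 falls within C6.

C6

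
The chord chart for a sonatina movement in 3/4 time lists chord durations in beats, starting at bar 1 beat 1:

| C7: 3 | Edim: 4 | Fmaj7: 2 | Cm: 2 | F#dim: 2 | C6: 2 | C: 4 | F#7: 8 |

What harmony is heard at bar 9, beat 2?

Beat 2 of bar 9 is beat (9−1)×3 + 2 = 26 overall.
Running totals: C7 ends at 3, Edim ends at 7, Fmaj7 ends at 9, Cm ends at 11, F#dim ends at 13, C6 ends at 15, C ends at 19, F#7 ends at 27.
Beat 26 falls within F#7.

F#7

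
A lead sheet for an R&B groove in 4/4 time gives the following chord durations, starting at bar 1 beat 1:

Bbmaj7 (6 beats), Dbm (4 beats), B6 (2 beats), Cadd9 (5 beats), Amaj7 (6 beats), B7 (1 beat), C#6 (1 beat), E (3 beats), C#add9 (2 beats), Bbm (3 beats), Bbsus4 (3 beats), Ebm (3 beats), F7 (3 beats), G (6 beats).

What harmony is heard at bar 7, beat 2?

Beat 2 of bar 7 is beat (7−1)×4 + 2 = 26 overall.
Running totals: Bbmaj7 ends at 6, Dbm ends at 10, B6 ends at 12, Cadd9 ends at 17, Amaj7 ends at 23, B7 ends at 24, C#6 ends at 25, E ends at 28.
Beat 26 falls within E.

E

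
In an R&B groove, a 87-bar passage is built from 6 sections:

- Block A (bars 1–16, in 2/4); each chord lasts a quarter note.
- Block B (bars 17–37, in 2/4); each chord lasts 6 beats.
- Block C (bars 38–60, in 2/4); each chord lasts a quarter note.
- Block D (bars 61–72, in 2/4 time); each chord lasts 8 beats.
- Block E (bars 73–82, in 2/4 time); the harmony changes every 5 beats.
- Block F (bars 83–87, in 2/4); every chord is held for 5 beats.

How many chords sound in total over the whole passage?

A has 32 beats and chords last 1 each, so 32 chords.
B has 42 beats and chords last 6 each, so 7 chords.
C has 46 beats and chords last 1 each, so 46 chords.
D has 24 beats and chords last 8 each, so 3 chords.
E has 20 beats and chords last 5 each, so 4 chords.
F has 10 beats and chords last 5 each, so 2 chords.
Total: 32 + 7 + 46 + 3 + 4 + 2 = 94.

94 chords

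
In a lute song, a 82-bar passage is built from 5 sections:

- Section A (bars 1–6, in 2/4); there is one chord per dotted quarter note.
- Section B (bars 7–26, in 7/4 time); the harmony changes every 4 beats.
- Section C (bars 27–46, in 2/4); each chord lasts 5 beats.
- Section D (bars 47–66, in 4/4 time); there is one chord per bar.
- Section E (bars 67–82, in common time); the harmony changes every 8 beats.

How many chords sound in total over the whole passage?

79 chords

A: 6·2 = 12 beats, 12/1.5 = 8 chords.
B: 20·7 = 140 beats, 140/4 = 35 chords.
C: 20·2 = 40 beats, 40/5 = 8 chords.
D: 20·4 = 80 beats, 80/4 = 20 chords.
E: 16·4 = 64 beats, 64/8 = 8 chords.
Total: 8 + 35 + 8 + 20 + 8 = 79.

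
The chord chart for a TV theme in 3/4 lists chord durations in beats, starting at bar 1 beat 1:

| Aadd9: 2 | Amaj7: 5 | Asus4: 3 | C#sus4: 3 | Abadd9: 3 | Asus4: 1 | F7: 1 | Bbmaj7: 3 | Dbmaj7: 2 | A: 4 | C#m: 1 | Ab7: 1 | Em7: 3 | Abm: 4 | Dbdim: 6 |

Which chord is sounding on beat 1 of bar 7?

Bbmaj7

Beat 1 of bar 7 is beat (7−1)×3 + 1 = 19 overall.
Running totals: Aadd9 ends at 2, Amaj7 ends at 7, Asus4 ends at 10, C#sus4 ends at 13, Abadd9 ends at 16, Asus4 ends at 17, F7 ends at 18, Bbmaj7 ends at 21.
Beat 19 falls within Bbmaj7.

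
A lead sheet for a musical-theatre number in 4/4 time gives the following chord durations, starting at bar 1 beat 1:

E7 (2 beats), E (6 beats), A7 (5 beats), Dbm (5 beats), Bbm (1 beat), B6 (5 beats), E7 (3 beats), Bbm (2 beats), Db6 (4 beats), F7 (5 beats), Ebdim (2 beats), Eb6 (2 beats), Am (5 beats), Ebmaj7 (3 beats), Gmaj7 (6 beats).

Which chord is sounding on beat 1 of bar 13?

Ebmaj7

Beat 1 of bar 13 is beat (13−1)×4 + 1 = 49 overall.
Running totals: E7 ends at 2, E ends at 8, A7 ends at 13, Dbm ends at 18, Bbm ends at 19, B6 ends at 24, E7 ends at 27, Bbm ends at 29, Db6 ends at 33, F7 ends at 38, Ebdim ends at 40, Eb6 ends at 42, Am ends at 47, Ebmaj7 ends at 50.
Beat 49 falls within Ebmaj7.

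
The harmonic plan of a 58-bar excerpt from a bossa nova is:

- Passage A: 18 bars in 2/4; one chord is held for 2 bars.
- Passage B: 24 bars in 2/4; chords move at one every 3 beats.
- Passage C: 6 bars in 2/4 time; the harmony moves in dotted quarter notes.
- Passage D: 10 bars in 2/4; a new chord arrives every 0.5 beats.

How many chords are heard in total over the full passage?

A has 36 beats and chords last 4 each, so 9 chords.
B has 48 beats and chords last 3 each, so 16 chords.
C has 12 beats and chords last 1.5 each, so 8 chords.
D has 20 beats and chords last 0.5 each, so 40 chords.
Total: 9 + 16 + 8 + 40 = 73.

73 chords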